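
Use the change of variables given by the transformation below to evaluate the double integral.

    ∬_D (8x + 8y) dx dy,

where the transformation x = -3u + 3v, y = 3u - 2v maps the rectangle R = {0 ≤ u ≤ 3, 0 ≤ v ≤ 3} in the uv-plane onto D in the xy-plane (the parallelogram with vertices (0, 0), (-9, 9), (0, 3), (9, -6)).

Compute the Jacobian determinant of (x, y) with respect to (u, v):

    ∂(x,y)/∂(u,v) = | -3  3 | = (-3)(-2) - (3)(3) = -3.
                   | 3  -2 |

Its absolute value is |J| = 3 (the area scaling factor).

Substituting x = -3u + 3v, y = 3u - 2v into the integrand,

    8x + 8y → 8v,

so the integral becomes

    ∬_R (8v) · |J| du dv = ∫_0^3 ∫_0^3 (24v) dv du.

Inner (v): 108.
Outer (u): 324.

Therefore ∬_D (8x + 8y) dx dy = 324.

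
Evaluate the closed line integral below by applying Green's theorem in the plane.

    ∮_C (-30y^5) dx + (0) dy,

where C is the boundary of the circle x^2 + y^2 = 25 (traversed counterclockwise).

Green's theorem converts the closed line integral into a double integral over the enclosed region D:

    ∮_C P dx + Q dy = ∬_D (∂Q/∂x - ∂P/∂y) dA.

Here P = -30y^5, Q = 0, so

    ∂Q/∂x = 0,    ∂P/∂y = -150y^4,
    ∂Q/∂x - ∂P/∂y = 150y^4.

D is the region x^2 + y^2 ≤ 25. Evaluating the double integral:

In polar coordinates (x = r cos θ, y = r sin θ, dA = r dr dθ) the integrand becomes 150r^4sin(θ)^4, so

    ∬_D (150y^4) dA = ∫_0^{2π} ∫_0^{5} (150r^4sin(θ)^4) · r dr dθ.

Inner (r from 0 to 5): 390625sin(θ)^4.
Outer (θ from 0 to 2π): 1171875π/4.

Therefore ∮_C P dx + Q dy = 1171875π/4.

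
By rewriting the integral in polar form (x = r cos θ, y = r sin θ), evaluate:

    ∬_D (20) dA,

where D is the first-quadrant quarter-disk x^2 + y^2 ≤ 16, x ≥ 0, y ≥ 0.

The region D is 0 ≤ r ≤ 4, 0 ≤ θ ≤ π/2 in polar coordinates, where x = r cos(θ), y = r sin(θ), and dA = r dr dθ.

Under the substitution, the integrand becomes 20, so

    ∬_D (20) dA = ∫_{0}^{π/2} ∫_{0}^{4} (20) · r dr dθ.

Inner integral (in r): ∫_{0}^{4} (20) · r dr = 160.

Outer integral (in θ): ∫_{0}^{π/2} (160) dθ = 80π.

Therefore ∬_D (20) dA = 80π.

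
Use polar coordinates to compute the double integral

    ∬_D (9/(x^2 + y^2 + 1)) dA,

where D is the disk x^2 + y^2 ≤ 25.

The region D is 0 ≤ r ≤ 5, 0 ≤ θ ≤ 2π in polar coordinates, where x = r cos(θ), y = r sin(θ), and dA = r dr dθ.

Under the substitution, the integrand becomes 9/(r^2 + 1), so

    ∬_D (9/(x^2 + y^2 + 1)) dA = ∫_{0}^{2π} ∫_{0}^{5} (9/(r^2 + 1)) · r dr dθ.

Inner integral (in r): ∫_{0}^{5} (9/(r^2 + 1)) · r dr = 9log(26)/2.

Outer integral (in θ): ∫_{0}^{2π} (9log(26)/2) dθ = 9π log(26).

Therefore ∬_D (9/(x^2 + y^2 + 1)) dA = 9π log(26).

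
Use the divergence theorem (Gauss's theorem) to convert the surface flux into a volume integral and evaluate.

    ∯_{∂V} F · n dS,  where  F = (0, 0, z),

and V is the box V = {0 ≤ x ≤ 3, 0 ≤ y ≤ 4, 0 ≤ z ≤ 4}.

By the divergence theorem,

    ∯_{∂V} F · n dS = ∭_V (∇ · F) dV.

Compute the divergence:
    ∇ · F = ∂F_x/∂x + ∂F_y/∂y + ∂F_z/∂z = 0 + 0 + 1 = 1.

V is a rectangular box, so dV = dx dy dz with 0 ≤ x ≤ 3, 0 ≤ y ≤ 4, 0 ≤ z ≤ 4.

Integrate (1) over V as an iterated integral:

    ∭_V (∇·F) dV = ∫_0^{3} ∫_0^{4} ∫_0^{4} (1) dz dy dx.

Inner (z from 0 to 4): 4.
Middle (y from 0 to 4): 16.
Outer (x from 0 to 3): 48.

Therefore ∯_{∂V} F · n dS = 48.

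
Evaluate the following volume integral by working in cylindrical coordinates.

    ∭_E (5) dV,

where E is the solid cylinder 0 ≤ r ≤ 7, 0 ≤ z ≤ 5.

In cylindrical coordinates, x = r cos(θ), y = r sin(θ), z = z, and dV = r dr dθ dz.

The integrand becomes 5, so

    ∭_E (5) dV = ∫_{0}^{2π} ∫_{0}^{7} ∫_{0}^{5} (5) · r dz dr dθ.

Inner (z): 25r.
Middle (r from 0 to 7): 1225/2.
Outer (θ): 1225π.

Therefore the triple integral equals 1225π.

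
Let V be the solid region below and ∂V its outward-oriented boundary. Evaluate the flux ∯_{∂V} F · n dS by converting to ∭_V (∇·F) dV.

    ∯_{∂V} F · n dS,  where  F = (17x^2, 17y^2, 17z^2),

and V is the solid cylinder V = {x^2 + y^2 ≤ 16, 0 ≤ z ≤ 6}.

By the divergence theorem,

    ∯_{∂V} F · n dS = ∭_V (∇ · F) dV.

Compute the divergence:
    ∇ · F = ∂F_x/∂x + ∂F_y/∂y + ∂F_z/∂z = 34x + 34y + 34z.

In cylindrical coordinates, x = r cos(θ), y = r sin(θ), z = z, dV = r dr dθ dz, with 0 ≤ r ≤ 4, 0 ≤ θ ≤ 2π, 0 ≤ z ≤ 6.

The integrand, after substitution and multiplying by the volume element, becomes (34sqrt(2)r sin(θ + π/4) + 34z) · r, so

    ∭_V (∇·F) dV = ∫_0^{2π} ∫_0^{4} ∫_0^{6} (34sqrt(2)r sin(θ + π/4) + 34z) · r dz dr dθ.

Inner (z from 0 to 6): 204r (sqrt(2)r sin(θ + π/4) + 3).
Middle (r from 0 to 4): 4352sqrt(2)sin(θ + π/4) + 4896.
Outer (θ from 0 to 2π): 9792π.

Therefore ∯_{∂V} F · n dS = 9792π.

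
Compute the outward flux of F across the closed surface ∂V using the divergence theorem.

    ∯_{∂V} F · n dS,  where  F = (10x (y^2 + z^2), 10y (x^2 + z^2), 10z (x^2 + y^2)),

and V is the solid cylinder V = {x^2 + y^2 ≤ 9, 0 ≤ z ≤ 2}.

By the divergence theorem,

    ∯_{∂V} F · n dS = ∭_V (∇ · F) dV.

Compute the divergence:
    ∇ · F = ∂F_x/∂x + ∂F_y/∂y + ∂F_z/∂z = 10y^2 + 10z^2 + 10x^2 + 10z^2 + 10x^2 + 10y^2 = 20x^2 + 20y^2 + 20z^2.

In cylindrical coordinates, x = r cos(θ), y = r sin(θ), z = z, dV = r dr dθ dz, with 0 ≤ r ≤ 3, 0 ≤ θ ≤ 2π, 0 ≤ z ≤ 2.

The integrand, after substitution and multiplying by the volume element, becomes (20r^2 + 20z^2) · r, so

    ∭_V (∇·F) dV = ∫_0^{2π} ∫_0^{3} ∫_0^{2} (20r^2 + 20z^2) · r dz dr dθ.

Inner (z from 0 to 2): 40r (r^2 + 4/3).
Middle (r from 0 to 3): 1050.
Outer (θ from 0 to 2π): 2100π.

Therefore ∯_{∂V} F · n dS = 2100π.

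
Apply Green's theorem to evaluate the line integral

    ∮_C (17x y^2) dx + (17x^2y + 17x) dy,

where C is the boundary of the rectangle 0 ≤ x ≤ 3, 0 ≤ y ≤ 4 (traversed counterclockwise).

Green's theorem converts the closed line integral into a double integral over the enclosed region D:

    ∮_C P dx + Q dy = ∬_D (∂Q/∂x - ∂P/∂y) dA.

Here P = 17x y^2, Q = 17x^2y + 17x, so

    ∂Q/∂x = 34x y + 17,    ∂P/∂y = 34x y,
    ∂Q/∂x - ∂P/∂y = 17.

D is the region 0 ≤ x ≤ 3, 0 ≤ y ≤ 4. Evaluating the double integral:

    ∬_D (17) dA = ∫_0^{3} ∫_0^{4} (17) dy dx.

Inner (y from 0 to 4): 68.
Outer (x from 0 to 3): 204.

Therefore ∮_C P dx + Q dy = 204.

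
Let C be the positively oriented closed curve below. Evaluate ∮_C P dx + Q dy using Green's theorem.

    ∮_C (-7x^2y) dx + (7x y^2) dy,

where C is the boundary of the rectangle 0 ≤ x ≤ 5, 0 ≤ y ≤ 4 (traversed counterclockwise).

Green's theorem converts the closed line integral into a double integral over the enclosed region D:

    ∮_C P dx + Q dy = ∬_D (∂Q/∂x - ∂P/∂y) dA.

Here P = -7x^2y, Q = 7x y^2, so

    ∂Q/∂x = 7y^2,    ∂P/∂y = -7x^2,
    ∂Q/∂x - ∂P/∂y = 7x^2 + 7y^2.

D is the region 0 ≤ x ≤ 5, 0 ≤ y ≤ 4. Evaluating the double integral:

    ∬_D (7x^2 + 7y^2) dA = ∫_0^{5} ∫_0^{4} (7x^2 + 7y^2) dy dx.

Inner (y from 0 to 4): 28x^2 + 448/3.
Outer (x from 0 to 5): 5740/3.

Therefore ∮_C P dx + Q dy = 5740/3.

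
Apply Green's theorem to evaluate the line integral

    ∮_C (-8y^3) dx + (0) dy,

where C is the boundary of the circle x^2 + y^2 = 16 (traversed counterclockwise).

Green's theorem converts the closed line integral into a double integral over the enclosed region D:

    ∮_C P dx + Q dy = ∬_D (∂Q/∂x - ∂P/∂y) dA.

Here P = -8y^3, Q = 0, so

    ∂Q/∂x = 0,    ∂P/∂y = -24y^2,
    ∂Q/∂x - ∂P/∂y = 24y^2.

D is the region x^2 + y^2 ≤ 16. Evaluating the double integral:

In polar coordinates (x = r cos θ, y = r sin θ, dA = r dr dθ) the integrand becomes 24r^2sin(θ)^2, so

    ∬_D (24y^2) dA = ∫_0^{2π} ∫_0^{4} (24r^2sin(θ)^2) · r dr dθ.

Inner (r from 0 to 4): 1536sin(θ)^2.
Outer (θ from 0 to 2π): 1536π.

Therefore ∮_C P dx + Q dy = 1536π.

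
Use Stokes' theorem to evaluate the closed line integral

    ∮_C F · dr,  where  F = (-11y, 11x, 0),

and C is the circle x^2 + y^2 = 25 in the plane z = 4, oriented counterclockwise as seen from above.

Let S be the flat disk x^2 + y^2 ≤ 25 in the plane z = 4, with upward unit normal n̂ = ẑ. By Stokes' theorem,

    ∮_C F · dr = ∬_S (∇ × F) · n̂ dS = ∬_D (curl F)_z dA,

where D is the disk x^2 + y^2 ≤ 25.

Compute the curl of F = (-11y, 11x, 0):
    (∇ × F)_x = ∂F_z/∂y - ∂F_y/∂z = 0,
    (∇ × F)_y = ∂F_x/∂z - ∂F_z/∂x = 0,
    (∇ × F)_z = ∂F_y/∂x - ∂F_x/∂y = 22.

On z = 4, (curl F)_z = 22.

Convert to polar (x = r cos θ, y = r sin θ, dA = r dr dθ); the integrand becomes 22, so

    ∬_D (curl F)_z dA = ∫_0^{2π} ∫_0^{5} (22) · r dr dθ.

Inner (r from 0 to 5): 275.
Outer (θ from 0 to 2π): 550π.

Therefore ∮_C F · dr = 550π.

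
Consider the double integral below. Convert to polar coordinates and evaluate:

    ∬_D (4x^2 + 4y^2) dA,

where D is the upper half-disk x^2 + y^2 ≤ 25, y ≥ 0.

The region D is 0 ≤ r ≤ 5, 0 ≤ θ ≤ π in polar coordinates, where x = r cos(θ), y = r sin(θ), and dA = r dr dθ.

Under the substitution, the integrand becomes 4r^2, so

    ∬_D (4x^2 + 4y^2) dA = ∫_{0}^{π} ∫_{0}^{5} (4r^2) · r dr dθ.

Inner integral (in r): ∫_{0}^{5} (4r^2) · r dr = 625.

Outer integral (in θ): ∫_{0}^{π} (625) dθ = 625π.

Therefore ∬_D (4x^2 + 4y^2) dA = 625π.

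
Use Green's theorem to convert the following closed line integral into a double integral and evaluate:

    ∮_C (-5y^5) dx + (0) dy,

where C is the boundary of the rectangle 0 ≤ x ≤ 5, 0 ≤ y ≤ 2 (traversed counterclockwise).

Green's theorem converts the closed line integral into a double integral over the enclosed region D:

    ∮_C P dx + Q dy = ∬_D (∂Q/∂x - ∂P/∂y) dA.

Here P = -5y^5, Q = 0, so

    ∂Q/∂x = 0,    ∂P/∂y = -25y^4,
    ∂Q/∂x - ∂P/∂y = 25y^4.

D is the region 0 ≤ x ≤ 5, 0 ≤ y ≤ 2. Evaluating the double integral:

    ∬_D (25y^4) dA = ∫_0^{5} ∫_0^{2} (25y^4) dy dx.

Inner (y from 0 to 2): 160.
Outer (x from 0 to 5): 800.

Therefore ∮_C P dx + Q dy = 800.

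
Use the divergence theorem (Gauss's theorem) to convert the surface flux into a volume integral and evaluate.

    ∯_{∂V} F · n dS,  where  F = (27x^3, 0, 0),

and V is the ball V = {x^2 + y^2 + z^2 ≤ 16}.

By the divergence theorem,

    ∯_{∂V} F · n dS = ∭_V (∇ · F) dV.

Compute the divergence:
    ∇ · F = ∂F_x/∂x + ∂F_y/∂y + ∂F_z/∂z = 81x^2 + 0 + 0 = 81x^2.

In spherical coordinates, x = ρ sin(φ) cos(θ), y = ρ sin(φ) sin(θ), z = ρ cos(φ), dV = ρ^2 sin(φ) dρ dφ dθ, with 0 ≤ ρ ≤ 4, 0 ≤ φ ≤ π, 0 ≤ θ ≤ 2π.

The integrand, after substitution and multiplying by the volume element, becomes (81ρ^2sin(φ)^2cos(θ)^2) · ρ^2 sin(φ), so

    ∭_V (∇·F) dV = ∫_0^{2π} ∫_0^{π} ∫_0^{4} (81ρ^2sin(φ)^2cos(θ)^2) · ρ^2 sin(φ) dρ dφ dθ.

Inner (ρ from 0 to 4): 82944sin(φ)^3cos(θ)^2/5.
Middle (φ from 0 to π): 110592cos(θ)^2/5.
Outer (θ from 0 to 2π): 110592π/5.

Therefore ∯_{∂V} F · n dS = 110592π/5.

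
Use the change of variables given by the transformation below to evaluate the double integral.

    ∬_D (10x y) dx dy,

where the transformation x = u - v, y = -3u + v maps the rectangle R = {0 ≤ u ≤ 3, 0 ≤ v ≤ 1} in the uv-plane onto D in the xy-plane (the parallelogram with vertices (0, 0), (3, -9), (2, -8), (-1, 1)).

Compute the Jacobian determinant of (x, y) with respect to (u, v):

    ∂(x,y)/∂(u,v) = | 1  -1 | = (1)(1) - (-1)(-3) = -2.
                   | -3  1 |

Its absolute value is |J| = 2 (the area scaling factor).

Substituting x = u - v, y = -3u + v into the integrand,

    10x y → -30u^2 + 40u v - 10v^2,

so the integral becomes

    ∬_R (-30u^2 + 40u v - 10v^2) · |J| du dv = ∫_0^3 ∫_0^1 (-60u^2 + 80u v - 20v^2) dv du.

Inner (v): -60u^2 + 40u - 20/3.
Outer (u): -380.

Therefore ∬_D (10x y) dx dy = -380.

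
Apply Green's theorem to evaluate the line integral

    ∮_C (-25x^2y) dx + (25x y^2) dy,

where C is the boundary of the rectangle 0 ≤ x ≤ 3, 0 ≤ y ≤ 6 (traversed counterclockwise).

Green's theorem converts the closed line integral into a double integral over the enclosed region D:

    ∮_C P dx + Q dy = ∬_D (∂Q/∂x - ∂P/∂y) dA.

Here P = -25x^2y, Q = 25x y^2, so

    ∂Q/∂x = 25y^2,    ∂P/∂y = -25x^2,
    ∂Q/∂x - ∂P/∂y = 25x^2 + 25y^2.

D is the region 0 ≤ x ≤ 3, 0 ≤ y ≤ 6. Evaluating the double integral:

    ∬_D (25x^2 + 25y^2) dA = ∫_0^{3} ∫_0^{6} (25x^2 + 25y^2) dy dx.

Inner (y from 0 to 6): 150x^2 + 1800.
Outer (x from 0 to 3): 6750.

Therefore ∮_C P dx + Q dy = 6750.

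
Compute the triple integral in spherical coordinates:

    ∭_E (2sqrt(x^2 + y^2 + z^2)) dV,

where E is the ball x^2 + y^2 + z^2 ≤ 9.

In spherical coordinates, x = ρ sin(φ) cos(θ), y = ρ sin(φ) sin(θ), z = ρ cos(φ), and dV = ρ^2 sin(φ) dρ dφ dθ.

The integrand becomes 2ρ, so

    ∭_E (2sqrt(x^2 + y^2 + z^2)) dV = ∫_{0}^{2π} ∫_{0}^{π} ∫_{0}^{3} (2ρ) · ρ^2 sin(φ) dρ dφ dθ.

Inner (ρ): 81sin(φ)/2.
Middle (φ): 81.
Outer (θ): 162π.

Therefore the triple integral equals 162π.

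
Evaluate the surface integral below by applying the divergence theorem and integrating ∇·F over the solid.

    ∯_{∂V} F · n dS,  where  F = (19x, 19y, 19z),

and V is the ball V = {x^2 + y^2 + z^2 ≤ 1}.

By the divergence theorem,

    ∯_{∂V} F · n dS = ∭_V (∇ · F) dV.

Compute the divergence:
    ∇ · F = ∂F_x/∂x + ∂F_y/∂y + ∂F_z/∂z = 19 + 19 + 19 = 57.

In spherical coordinates, x = ρ sin(φ) cos(θ), y = ρ sin(φ) sin(θ), z = ρ cos(φ), dV = ρ^2 sin(φ) dρ dφ dθ, with 0 ≤ ρ ≤ 1, 0 ≤ φ ≤ π, 0 ≤ θ ≤ 2π.

The integrand, after substitution and multiplying by the volume element, becomes (57) · ρ^2 sin(φ), so

    ∭_V (∇·F) dV = ∫_0^{2π} ∫_0^{π} ∫_0^{1} (57) · ρ^2 sin(φ) dρ dφ dθ.

Inner (ρ from 0 to 1): 19sin(φ).
Middle (φ from 0 to π): 38.
Outer (θ from 0 to 2π): 76π.

Therefore ∯_{∂V} F · n dS = 76π.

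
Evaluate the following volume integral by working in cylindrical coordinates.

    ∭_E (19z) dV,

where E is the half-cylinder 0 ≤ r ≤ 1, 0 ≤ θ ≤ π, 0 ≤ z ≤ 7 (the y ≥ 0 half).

In cylindrical coordinates, x = r cos(θ), y = r sin(θ), z = z, and dV = r dr dθ dz.

The integrand becomes 19z, so

    ∭_E (19z) dV = ∫_{0}^{π} ∫_{0}^{1} ∫_{0}^{7} (19z) · r dz dr dθ.

Inner (z): 931r/2.
Middle (r from 0 to 1): 931/4.
Outer (θ): 931π/4.

Therefore the triple integral equals 931π/4.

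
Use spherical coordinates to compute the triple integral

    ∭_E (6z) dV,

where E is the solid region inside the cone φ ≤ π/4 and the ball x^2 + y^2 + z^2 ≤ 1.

In spherical coordinates, x = ρ sin(φ) cos(θ), y = ρ sin(φ) sin(θ), z = ρ cos(φ), and dV = ρ^2 sin(φ) dρ dφ dθ.

The integrand becomes 6ρ cos(φ), so

    ∭_E (6z) dV = ∫_{0}^{2π} ∫_{0}^{π/4} ∫_{0}^{1} (6ρ cos(φ)) · ρ^2 sin(φ) dρ dφ dθ.

Inner (ρ): 3sin(2φ)/4.
Middle (φ): 3/8.
Outer (θ): 3π/4.

Therefore the triple integral equals 3π/4.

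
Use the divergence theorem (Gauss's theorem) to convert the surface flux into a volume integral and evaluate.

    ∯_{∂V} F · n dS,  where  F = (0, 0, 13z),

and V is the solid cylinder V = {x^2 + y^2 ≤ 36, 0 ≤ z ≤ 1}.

By the divergence theorem,

    ∯_{∂V} F · n dS = ∭_V (∇ · F) dV.

Compute the divergence:
    ∇ · F = ∂F_x/∂x + ∂F_y/∂y + ∂F_z/∂z = 0 + 0 + 13 = 13.

In cylindrical coordinates, x = r cos(θ), y = r sin(θ), z = z, dV = r dr dθ dz, with 0 ≤ r ≤ 6, 0 ≤ θ ≤ 2π, 0 ≤ z ≤ 1.

The integrand, after substitution and multiplying by the volume element, becomes (13) · r, so

    ∭_V (∇·F) dV = ∫_0^{2π} ∫_0^{6} ∫_0^{1} (13) · r dz dr dθ.

Inner (z from 0 to 1): 13r.
Middle (r from 0 to 6): 234.
Outer (θ from 0 to 2π): 468π.

Therefore ∯_{∂V} F · n dS = 468π.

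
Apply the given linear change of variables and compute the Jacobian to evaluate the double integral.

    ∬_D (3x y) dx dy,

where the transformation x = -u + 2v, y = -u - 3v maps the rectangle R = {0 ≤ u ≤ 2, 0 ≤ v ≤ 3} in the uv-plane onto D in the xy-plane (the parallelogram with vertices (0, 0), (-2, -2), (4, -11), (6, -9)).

Compute the Jacobian determinant of (x, y) with respect to (u, v):

    ∂(x,y)/∂(u,v) = | -1  2 | = (-1)(-3) - (2)(-1) = 5.
                   | -1  -3 |

Its absolute value is |J| = 5 (the area scaling factor).

Substituting x = -u + 2v, y = -u - 3v into the integrand,

    3x y → 3u^2 + 3u v - 18v^2,

so the integral becomes

    ∬_R (3u^2 + 3u v - 18v^2) · |J| du dv = ∫_0^2 ∫_0^3 (15u^2 + 15u v - 90v^2) dv du.

Inner (v): 45u^2 + 135u/2 - 810.
Outer (u): -1365.

Therefore ∬_D (3x y) dx dy = -1365.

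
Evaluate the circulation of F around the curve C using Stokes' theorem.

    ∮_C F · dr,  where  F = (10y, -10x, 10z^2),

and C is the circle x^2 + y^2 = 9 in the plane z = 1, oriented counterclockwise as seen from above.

Let S be the flat disk x^2 + y^2 ≤ 9 in the plane z = 1, with upward unit normal n̂ = ẑ. By Stokes' theorem,

    ∮_C F · dr = ∬_S (∇ × F) · n̂ dS = ∬_D (curl F)_z dA,

where D is the disk x^2 + y^2 ≤ 9.

Compute the curl of F = (10y, -10x, 10z^2):
    (∇ × F)_x = ∂F_z/∂y - ∂F_y/∂z = 0,
    (∇ × F)_y = ∂F_x/∂z - ∂F_z/∂x = 0,
    (∇ × F)_z = ∂F_y/∂x - ∂F_x/∂y = -20.

On z = 1, (curl F)_z = -20.

Convert to polar (x = r cos θ, y = r sin θ, dA = r dr dθ); the integrand becomes -20, so

    ∬_D (curl F)_z dA = ∫_0^{2π} ∫_0^{3} (-20) · r dr dθ.

Inner (r from 0 to 3): -90.
Outer (θ from 0 to 2π): -180π.

Therefore ∮_C F · dr = -180π.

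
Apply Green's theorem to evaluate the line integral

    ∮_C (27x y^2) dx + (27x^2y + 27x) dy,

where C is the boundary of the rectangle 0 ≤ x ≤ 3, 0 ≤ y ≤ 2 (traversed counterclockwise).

Green's theorem converts the closed line integral into a double integral over the enclosed region D:

    ∮_C P dx + Q dy = ∬_D (∂Q/∂x - ∂P/∂y) dA.

Here P = 27x y^2, Q = 27x^2y + 27x, so

    ∂Q/∂x = 54x y + 27,    ∂P/∂y = 54x y,
    ∂Q/∂x - ∂P/∂y = 27.

D is the region 0 ≤ x ≤ 3, 0 ≤ y ≤ 2. Evaluating the double integral:

    ∬_D (27) dA = ∫_0^{3} ∫_0^{2} (27) dy dx.

Inner (y from 0 to 2): 54.
Outer (x from 0 to 3): 162.

Therefore ∮_C P dx + Q dy = 162.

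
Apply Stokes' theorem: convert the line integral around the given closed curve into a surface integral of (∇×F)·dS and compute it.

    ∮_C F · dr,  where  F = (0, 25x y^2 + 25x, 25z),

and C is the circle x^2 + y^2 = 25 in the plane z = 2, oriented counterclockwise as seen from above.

Let S be the flat disk x^2 + y^2 ≤ 25 in the plane z = 2, with upward unit normal n̂ = ẑ. By Stokes' theorem,

    ∮_C F · dr = ∬_S (∇ × F) · n̂ dS = ∬_D (curl F)_z dA,

where D is the disk x^2 + y^2 ≤ 25.

Compute the curl of F = (0, 25x y^2 + 25x, 25z):
    (∇ × F)_x = ∂F_z/∂y - ∂F_y/∂z = 0,
    (∇ × F)_y = ∂F_x/∂z - ∂F_z/∂x = 0,
    (∇ × F)_z = ∂F_y/∂x - ∂F_x/∂y = 25y^2 + 25.

On z = 2, (curl F)_z = 25y^2 + 25.

Convert to polar (x = r cos θ, y = r sin θ, dA = r dr dθ); the integrand becomes 25r^2sin(θ)^2 + 25, so

    ∬_D (curl F)_z dA = ∫_0^{2π} ∫_0^{5} (25r^2sin(θ)^2 + 25) · r dr dθ.

Inner (r from 0 to 5): 15625sin(θ)^2/4 + 625/2.
Outer (θ from 0 to 2π): 18125π/4.

Therefore ∮_C F · dr = 18125π/4.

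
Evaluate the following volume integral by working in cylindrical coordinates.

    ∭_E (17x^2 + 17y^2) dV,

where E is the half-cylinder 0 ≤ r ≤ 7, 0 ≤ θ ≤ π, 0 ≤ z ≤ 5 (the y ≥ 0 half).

In cylindrical coordinates, x = r cos(θ), y = r sin(θ), z = z, and dV = r dr dθ dz.

The integrand becomes 17r^2, so

    ∭_E (17x^2 + 17y^2) dV = ∫_{0}^{π} ∫_{0}^{7} ∫_{0}^{5} (17r^2) · r dz dr dθ.

Inner (z): 85r^3.
Middle (r from 0 to 7): 204085/4.
Outer (θ): 204085π/4.

Therefore the triple integral equals 204085π/4.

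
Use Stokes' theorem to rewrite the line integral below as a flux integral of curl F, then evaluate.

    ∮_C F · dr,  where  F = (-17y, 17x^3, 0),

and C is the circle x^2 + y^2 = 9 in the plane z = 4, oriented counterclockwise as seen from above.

Let S be the flat disk x^2 + y^2 ≤ 9 in the plane z = 4, with upward unit normal n̂ = ẑ. By Stokes' theorem,

    ∮_C F · dr = ∬_S (∇ × F) · n̂ dS = ∬_D (curl F)_z dA,

where D is the disk x^2 + y^2 ≤ 9.

Compute the curl of F = (-17y, 17x^3, 0):
    (∇ × F)_x = ∂F_z/∂y - ∂F_y/∂z = 0,
    (∇ × F)_y = ∂F_x/∂z - ∂F_z/∂x = 0,
    (∇ × F)_z = ∂F_y/∂x - ∂F_x/∂y = 51x^2 + 17.

On z = 4, (curl F)_z = 51x^2 + 17.

Convert to polar (x = r cos θ, y = r sin θ, dA = r dr dθ); the integrand becomes 51r^2cos(θ)^2 + 17, so

    ∬_D (curl F)_z dA = ∫_0^{2π} ∫_0^{3} (51r^2cos(θ)^2 + 17) · r dr dθ.

Inner (r from 0 to 3): 4131cos(θ)^2/4 + 153/2.
Outer (θ from 0 to 2π): 4743π/4.

Therefore ∮_C F · dr = 4743π/4.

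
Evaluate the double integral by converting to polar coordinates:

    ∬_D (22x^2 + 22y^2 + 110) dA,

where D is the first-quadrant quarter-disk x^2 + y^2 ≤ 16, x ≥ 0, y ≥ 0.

The region D is 0 ≤ r ≤ 4, 0 ≤ θ ≤ π/2 in polar coordinates, where x = r cos(θ), y = r sin(θ), and dA = r dr dθ.

Under the substitution, the integrand becomes 22r^2 + 110, so

    ∬_D (22x^2 + 22y^2 + 110) dA = ∫_{0}^{π/2} ∫_{0}^{4} (22r^2 + 110) · r dr dθ.

Inner integral (in r): ∫_{0}^{4} (22r^2 + 110) · r dr = 2288.

Outer integral (in θ): ∫_{0}^{π/2} (2288) dθ = 1144π.

Therefore ∬_D (22x^2 + 22y^2 + 110) dA = 1144π.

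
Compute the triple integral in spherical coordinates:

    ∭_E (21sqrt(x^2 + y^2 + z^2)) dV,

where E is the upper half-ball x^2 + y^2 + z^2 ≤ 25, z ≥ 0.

In spherical coordinates, x = ρ sin(φ) cos(θ), y = ρ sin(φ) sin(θ), z = ρ cos(φ), and dV = ρ^2 sin(φ) dρ dφ dθ.

The integrand becomes 21ρ, so

    ∭_E (21sqrt(x^2 + y^2 + z^2)) dV = ∫_{0}^{2π} ∫_{0}^{π/2} ∫_{0}^{5} (21ρ) · ρ^2 sin(φ) dρ dφ dθ.

Inner (ρ): 13125sin(φ)/4.
Middle (φ): 13125/4.
Outer (θ): 13125π/2.

Therefore the triple integral equals 13125π/2.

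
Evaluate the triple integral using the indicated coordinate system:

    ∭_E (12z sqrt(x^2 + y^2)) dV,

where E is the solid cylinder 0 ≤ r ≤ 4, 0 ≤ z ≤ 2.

In cylindrical coordinates, x = r cos(θ), y = r sin(θ), z = z, and dV = r dr dθ dz.

The integrand becomes 12r z, so

    ∭_E (12z sqrt(x^2 + y^2)) dV = ∫_{0}^{2π} ∫_{0}^{4} ∫_{0}^{2} (12r z) · r dz dr dθ.

Inner (z): 24r^2.
Middle (r from 0 to 4): 512.
Outer (θ): 1024π.

Therefore the triple integral equals 1024π.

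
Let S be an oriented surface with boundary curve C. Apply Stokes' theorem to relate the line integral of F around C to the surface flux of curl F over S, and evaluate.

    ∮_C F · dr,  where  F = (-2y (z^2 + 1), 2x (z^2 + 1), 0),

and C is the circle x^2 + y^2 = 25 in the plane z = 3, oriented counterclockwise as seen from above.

Let S be the flat disk x^2 + y^2 ≤ 25 in the plane z = 3, with upward unit normal n̂ = ẑ. By Stokes' theorem,

    ∮_C F · dr = ∬_S (∇ × F) · n̂ dS = ∬_D (curl F)_z dA,

where D is the disk x^2 + y^2 ≤ 25.

Compute the curl of F = (-2y (z^2 + 1), 2x (z^2 + 1), 0):
    (∇ × F)_x = ∂F_z/∂y - ∂F_y/∂z = -4x z,
    (∇ × F)_y = ∂F_x/∂z - ∂F_z/∂x = -4y z,
    (∇ × F)_z = ∂F_y/∂x - ∂F_x/∂y = 4z^2 + 4.

On z = 3, (curl F)_z = 40.

Convert to polar (x = r cos θ, y = r sin θ, dA = r dr dθ); the integrand becomes 40, so

    ∬_D (curl F)_z dA = ∫_0^{2π} ∫_0^{5} (40) · r dr dθ.

Inner (r from 0 to 5): 500.
Outer (θ from 0 to 2π): 1000π.

Therefore ∮_C F · dr = 1000π.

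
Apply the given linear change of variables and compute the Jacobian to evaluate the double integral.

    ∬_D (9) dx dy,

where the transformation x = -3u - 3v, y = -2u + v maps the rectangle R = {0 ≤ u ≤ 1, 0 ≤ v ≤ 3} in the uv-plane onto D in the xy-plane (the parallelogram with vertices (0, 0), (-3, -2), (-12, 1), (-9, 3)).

Compute the Jacobian determinant of (x, y) with respect to (u, v):

    ∂(x,y)/∂(u,v) = | -3  -3 | = (-3)(1) - (-3)(-2) = -9.
                   | -2  1 |

Its absolute value is |J| = 9 (the area scaling factor).

Substituting x = -3u - 3v, y = -2u + v into the integrand,

    9 → 9,

so the integral becomes

    ∬_R (9) · |J| du dv = ∫_0^1 ∫_0^3 (81) dv du.

Inner (v): 243.
Outer (u): 243.

Therefore ∬_D (9) dx dy = 243.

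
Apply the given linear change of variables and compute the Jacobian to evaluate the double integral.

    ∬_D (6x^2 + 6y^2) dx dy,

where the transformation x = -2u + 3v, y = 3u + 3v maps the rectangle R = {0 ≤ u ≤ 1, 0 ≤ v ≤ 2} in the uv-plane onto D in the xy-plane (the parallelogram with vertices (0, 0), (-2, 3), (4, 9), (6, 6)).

Compute the Jacobian determinant of (x, y) with respect to (u, v):

    ∂(x,y)/∂(u,v) = | -2  3 | = (-2)(3) - (3)(3) = -15.
                   | 3  3 |

Its absolute value is |J| = 15 (the area scaling factor).

Substituting x = -2u + 3v, y = 3u + 3v into the integrand,

    6x^2 + 6y^2 → 78u^2 + 36u v + 108v^2,

so the integral becomes

    ∬_R (78u^2 + 36u v + 108v^2) · |J| du dv = ∫_0^1 ∫_0^2 (1170u^2 + 540u v + 1620v^2) dv du.

Inner (v): 2340u^2 + 1080u + 4320.
Outer (u): 5640.

Therefore ∬_D (6x^2 + 6y^2) dx dy = 5640.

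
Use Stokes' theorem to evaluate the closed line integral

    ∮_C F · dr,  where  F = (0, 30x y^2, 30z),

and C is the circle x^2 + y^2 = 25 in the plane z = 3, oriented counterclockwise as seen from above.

Let S be the flat disk x^2 + y^2 ≤ 25 in the plane z = 3, with upward unit normal n̂ = ẑ. By Stokes' theorem,

    ∮_C F · dr = ∬_S (∇ × F) · n̂ dS = ∬_D (curl F)_z dA,

where D is the disk x^2 + y^2 ≤ 25.

Compute the curl of F = (0, 30x y^2, 30z):
    (∇ × F)_x = ∂F_z/∂y - ∂F_y/∂z = 0,
    (∇ × F)_y = ∂F_x/∂z - ∂F_z/∂x = 0,
    (∇ × F)_z = ∂F_y/∂x - ∂F_x/∂y = 30y^2.

On z = 3, (curl F)_z = 30y^2.

Convert to polar (x = r cos θ, y = r sin θ, dA = r dr dθ); the integrand becomes 30r^2sin(θ)^2, so

    ∬_D (curl F)_z dA = ∫_0^{2π} ∫_0^{5} (30r^2sin(θ)^2) · r dr dθ.

Inner (r from 0 to 5): 9375sin(θ)^2/2.
Outer (θ from 0 to 2π): 9375π/2.

Therefore ∮_C F · dr = 9375π/2.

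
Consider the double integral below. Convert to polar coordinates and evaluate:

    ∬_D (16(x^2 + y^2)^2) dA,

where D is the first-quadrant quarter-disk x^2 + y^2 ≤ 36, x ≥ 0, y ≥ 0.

The region D is 0 ≤ r ≤ 6, 0 ≤ θ ≤ π/2 in polar coordinates, where x = r cos(θ), y = r sin(θ), and dA = r dr dθ.

Under the substitution, the integrand becomes 16r^4, so

    ∬_D (16(x^2 + y^2)^2) dA = ∫_{0}^{π/2} ∫_{0}^{6} (16r^4) · r dr dθ.

Inner integral (in r): ∫_{0}^{6} (16r^4) · r dr = 124416.

Outer integral (in θ): ∫_{0}^{π/2} (124416) dθ = 62208π.

Therefore ∬_D (16(x^2 + y^2)^2) dA = 62208π.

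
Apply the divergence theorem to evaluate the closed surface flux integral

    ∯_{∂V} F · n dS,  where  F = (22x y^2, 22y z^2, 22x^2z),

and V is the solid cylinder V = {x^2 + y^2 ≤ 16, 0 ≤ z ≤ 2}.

By the divergence theorem,

    ∯_{∂V} F · n dS = ∭_V (∇ · F) dV.

Compute the divergence:
    ∇ · F = ∂F_x/∂x + ∂F_y/∂y + ∂F_z/∂z = 22y^2 + 22z^2 + 22x^2 = 22x^2 + 22y^2 + 22z^2.

In cylindrical coordinates, x = r cos(θ), y = r sin(θ), z = z, dV = r dr dθ dz, with 0 ≤ r ≤ 4, 0 ≤ θ ≤ 2π, 0 ≤ z ≤ 2.

The integrand, after substitution and multiplying by the volume element, becomes (22r^2 + 22z^2) · r, so

    ∭_V (∇·F) dV = ∫_0^{2π} ∫_0^{4} ∫_0^{2} (22r^2 + 22z^2) · r dz dr dθ.

Inner (z from 0 to 2): 44r (r^2 + 4/3).
Middle (r from 0 to 4): 9856/3.
Outer (θ from 0 to 2π): 19712π/3.

Therefore ∯_{∂V} F · n dS = 19712π/3.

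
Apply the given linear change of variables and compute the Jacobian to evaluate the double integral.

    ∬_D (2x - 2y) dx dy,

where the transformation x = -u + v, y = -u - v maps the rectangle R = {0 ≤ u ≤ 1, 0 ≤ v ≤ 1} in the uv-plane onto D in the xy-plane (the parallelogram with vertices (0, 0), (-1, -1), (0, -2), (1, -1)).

Compute the Jacobian determinant of (x, y) with respect to (u, v):

    ∂(x,y)/∂(u,v) = | -1  1 | = (-1)(-1) - (1)(-1) = 2.
                   | -1  -1 |

Its absolute value is |J| = 2 (the area scaling factor).

Substituting x = -u + v, y = -u - v into the integrand,

    2x - 2y → 4v,

so the integral becomes

    ∬_R (4v) · |J| du dv = ∫_0^1 ∫_0^1 (8v) dv du.

Inner (v): 4.
Outer (u): 4.

Therefore ∬_D (2x - 2y) dx dy = 4.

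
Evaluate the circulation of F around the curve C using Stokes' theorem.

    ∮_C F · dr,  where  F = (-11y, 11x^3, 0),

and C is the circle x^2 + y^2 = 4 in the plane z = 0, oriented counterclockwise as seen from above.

Let S be the flat disk x^2 + y^2 ≤ 4 in the plane z = 0, with upward unit normal n̂ = ẑ. By Stokes' theorem,

    ∮_C F · dr = ∬_S (∇ × F) · n̂ dS = ∬_D (curl F)_z dA,

where D is the disk x^2 + y^2 ≤ 4.

Compute the curl of F = (-11y, 11x^3, 0):
    (∇ × F)_x = ∂F_z/∂y - ∂F_y/∂z = 0,
    (∇ × F)_y = ∂F_x/∂z - ∂F_z/∂x = 0,
    (∇ × F)_z = ∂F_y/∂x - ∂F_x/∂y = 33x^2 + 11.

On z = 0, (curl F)_z = 33x^2 + 11.

Convert to polar (x = r cos θ, y = r sin θ, dA = r dr dθ); the integrand becomes 33r^2cos(θ)^2 + 11, so

    ∬_D (curl F)_z dA = ∫_0^{2π} ∫_0^{2} (33r^2cos(θ)^2 + 11) · r dr dθ.

Inner (r from 0 to 2): 132cos(θ)^2 + 22.
Outer (θ from 0 to 2π): 176π.

Therefore ∮_C F · dr = 176π.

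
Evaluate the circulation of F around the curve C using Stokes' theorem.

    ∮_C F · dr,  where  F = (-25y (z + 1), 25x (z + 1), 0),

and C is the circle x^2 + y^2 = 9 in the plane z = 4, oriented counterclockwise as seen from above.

Let S be the flat disk x^2 + y^2 ≤ 9 in the plane z = 4, with upward unit normal n̂ = ẑ. By Stokes' theorem,

    ∮_C F · dr = ∬_S (∇ × F) · n̂ dS = ∬_D (curl F)_z dA,

where D is the disk x^2 + y^2 ≤ 9.

Compute the curl of F = (-25y (z + 1), 25x (z + 1), 0):
    (∇ × F)_x = ∂F_z/∂y - ∂F_y/∂z = -25x,
    (∇ × F)_y = ∂F_x/∂z - ∂F_z/∂x = -25y,
    (∇ × F)_z = ∂F_y/∂x - ∂F_x/∂y = 50z + 50.

On z = 4, (curl F)_z = 250.

Convert to polar (x = r cos θ, y = r sin θ, dA = r dr dθ); the integrand becomes 250, so

    ∬_D (curl F)_z dA = ∫_0^{2π} ∫_0^{3} (250) · r dr dθ.

Inner (r from 0 to 3): 1125.
Outer (θ from 0 to 2π): 2250π.

Therefore ∮_C F · dr = 2250π.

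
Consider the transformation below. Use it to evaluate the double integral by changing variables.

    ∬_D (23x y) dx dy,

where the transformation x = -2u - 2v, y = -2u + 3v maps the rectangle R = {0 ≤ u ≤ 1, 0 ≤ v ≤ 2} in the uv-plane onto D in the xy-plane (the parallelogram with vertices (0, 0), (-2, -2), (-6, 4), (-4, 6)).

Compute the Jacobian determinant of (x, y) with respect to (u, v):

    ∂(x,y)/∂(u,v) = | -2  -2 | = (-2)(3) - (-2)(-2) = -10.
                   | -2  3 |

Its absolute value is |J| = 10 (the area scaling factor).

Substituting x = -2u - 2v, y = -2u + 3v into the integrand,

    23x y → 92u^2 - 46u v - 138v^2,

so the integral becomes

    ∬_R (92u^2 - 46u v - 138v^2) · |J| du dv = ∫_0^1 ∫_0^2 (920u^2 - 460u v - 1380v^2) dv du.

Inner (v): 1840u^2 - 920u - 3680.
Outer (u): -10580/3.

Therefore ∬_D (23x y) dx dy = -10580/3.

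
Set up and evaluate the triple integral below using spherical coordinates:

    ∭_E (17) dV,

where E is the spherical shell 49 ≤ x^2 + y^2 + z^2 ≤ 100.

In spherical coordinates, x = ρ sin(φ) cos(θ), y = ρ sin(φ) sin(θ), z = ρ cos(φ), and dV = ρ^2 sin(φ) dρ dφ dθ.

The integrand becomes 17, so

    ∭_E (17) dV = ∫_{0}^{2π} ∫_{0}^{π} ∫_{7}^{10} (17) · ρ^2 sin(φ) dρ dφ dθ.

Inner (ρ): 3723sin(φ).
Middle (φ): 7446.
Outer (θ): 14892π.

Therefore the triple integral equals 14892π.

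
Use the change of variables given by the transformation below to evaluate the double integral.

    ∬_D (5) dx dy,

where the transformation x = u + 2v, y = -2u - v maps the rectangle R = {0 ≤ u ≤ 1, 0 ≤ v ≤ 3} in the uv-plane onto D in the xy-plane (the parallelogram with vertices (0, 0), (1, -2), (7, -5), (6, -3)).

Compute the Jacobian determinant of (x, y) with respect to (u, v):

    ∂(x,y)/∂(u,v) = | 1  2 | = (1)(-1) - (2)(-2) = 3.
                   | -2  -1 |

Its absolute value is |J| = 3 (the area scaling factor).

Substituting x = u + 2v, y = -2u - v into the integrand,

    5 → 5,

so the integral becomes

    ∬_R (5) · |J| du dv = ∫_0^1 ∫_0^3 (15) dv du.

Inner (v): 45.
Outer (u): 45.

Therefore ∬_D (5) dx dy = 45.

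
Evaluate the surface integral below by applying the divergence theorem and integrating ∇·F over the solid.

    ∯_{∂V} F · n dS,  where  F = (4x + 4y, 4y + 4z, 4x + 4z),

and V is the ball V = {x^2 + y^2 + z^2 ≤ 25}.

By the divergence theorem,

    ∯_{∂V} F · n dS = ∭_V (∇ · F) dV.

Compute the divergence:
    ∇ · F = ∂F_x/∂x + ∂F_y/∂y + ∂F_z/∂z = 4 + 4 + 4 = 12.

In spherical coordinates, x = ρ sin(φ) cos(θ), y = ρ sin(φ) sin(θ), z = ρ cos(φ), dV = ρ^2 sin(φ) dρ dφ dθ, with 0 ≤ ρ ≤ 5, 0 ≤ φ ≤ π, 0 ≤ θ ≤ 2π.

The integrand, after substitution and multiplying by the volume element, becomes (12) · ρ^2 sin(φ), so

    ∭_V (∇·F) dV = ∫_0^{2π} ∫_0^{π} ∫_0^{5} (12) · ρ^2 sin(φ) dρ dφ dθ.

Inner (ρ from 0 to 5): 500sin(φ).
Middle (φ from 0 to π): 1000.
Outer (θ from 0 to 2π): 2000π.

Therefore ∯_{∂V} F · n dS = 2000π.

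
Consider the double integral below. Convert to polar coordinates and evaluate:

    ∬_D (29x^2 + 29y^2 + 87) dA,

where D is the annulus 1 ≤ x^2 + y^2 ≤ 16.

The region D is 1 ≤ r ≤ 4, 0 ≤ θ ≤ 2π in polar coordinates, where x = r cos(θ), y = r sin(θ), and dA = r dr dθ.

Under the substitution, the integrand becomes 29r^2 + 87, so

    ∬_D (29x^2 + 29y^2 + 87) dA = ∫_{0}^{2π} ∫_{1}^{4} (29r^2 + 87) · r dr dθ.

Inner integral (in r): ∫_{1}^{4} (29r^2 + 87) · r dr = 10005/4.

Outer integral (in θ): ∫_{0}^{2π} (10005/4) dθ = 10005π/2.

Therefore ∬_D (29x^2 + 29y^2 + 87) dA = 10005π/2.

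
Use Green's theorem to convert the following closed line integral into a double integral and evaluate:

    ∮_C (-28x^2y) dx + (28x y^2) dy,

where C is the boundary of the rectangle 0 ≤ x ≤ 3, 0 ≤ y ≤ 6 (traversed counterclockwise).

Green's theorem converts the closed line integral into a double integral over the enclosed region D:

    ∮_C P dx + Q dy = ∬_D (∂Q/∂x - ∂P/∂y) dA.

Here P = -28x^2y, Q = 28x y^2, so

    ∂Q/∂x = 28y^2,    ∂P/∂y = -28x^2,
    ∂Q/∂x - ∂P/∂y = 28x^2 + 28y^2.

D is the region 0 ≤ x ≤ 3, 0 ≤ y ≤ 6. Evaluating the double integral:

    ∬_D (28x^2 + 28y^2) dA = ∫_0^{3} ∫_0^{6} (28x^2 + 28y^2) dy dx.

Inner (y from 0 to 6): 168x^2 + 2016.
Outer (x from 0 to 3): 7560.

Therefore ∮_C P dx + Q dy = 7560.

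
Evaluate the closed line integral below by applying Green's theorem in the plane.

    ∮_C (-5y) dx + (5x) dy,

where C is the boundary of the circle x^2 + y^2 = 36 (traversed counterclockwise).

Green's theorem converts the closed line integral into a double integral over the enclosed region D:

    ∮_C P dx + Q dy = ∬_D (∂Q/∂x - ∂P/∂y) dA.

Here P = -5y, Q = 5x, so

    ∂Q/∂x = 5,    ∂P/∂y = -5,
    ∂Q/∂x - ∂P/∂y = 10.

D is the region x^2 + y^2 ≤ 36. Evaluating the double integral:

In polar coordinates (x = r cos θ, y = r sin θ, dA = r dr dθ) the integrand becomes 10, so

    ∬_D (10) dA = ∫_0^{2π} ∫_0^{6} (10) · r dr dθ.

Inner (r from 0 to 6): 180.
Outer (θ from 0 to 2π): 360π.

Therefore ∮_C P dx + Q dy = 360π.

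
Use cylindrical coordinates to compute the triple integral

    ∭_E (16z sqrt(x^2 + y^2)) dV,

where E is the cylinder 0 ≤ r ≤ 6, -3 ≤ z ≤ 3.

In cylindrical coordinates, x = r cos(θ), y = r sin(θ), z = z, and dV = r dr dθ dz.

The integrand becomes 16r z, so

    ∭_E (16z sqrt(x^2 + y^2)) dV = ∫_{0}^{2π} ∫_{0}^{6} ∫_{-3}^{3} (16r z) · r dz dr dθ.

Inner (z): 0.
Middle (r from 0 to 6): 0.
Outer (θ): 0.

Therefore the triple integral equals 0.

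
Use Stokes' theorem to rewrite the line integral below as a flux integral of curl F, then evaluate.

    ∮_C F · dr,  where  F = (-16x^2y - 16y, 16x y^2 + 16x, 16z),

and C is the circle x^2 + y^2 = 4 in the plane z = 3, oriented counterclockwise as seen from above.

Let S be the flat disk x^2 + y^2 ≤ 4 in the plane z = 3, with upward unit normal n̂ = ẑ. By Stokes' theorem,

    ∮_C F · dr = ∬_S (∇ × F) · n̂ dS = ∬_D (curl F)_z dA,

where D is the disk x^2 + y^2 ≤ 4.

Compute the curl of F = (-16x^2y - 16y, 16x y^2 + 16x, 16z):
    (∇ × F)_x = ∂F_z/∂y - ∂F_y/∂z = 0,
    (∇ × F)_y = ∂F_x/∂z - ∂F_z/∂x = 0,
    (∇ × F)_z = ∂F_y/∂x - ∂F_x/∂y = 16x^2 + 16y^2 + 32.

On z = 3, (curl F)_z = 16x^2 + 16y^2 + 32.

Convert to polar (x = r cos θ, y = r sin θ, dA = r dr dθ); the integrand becomes 16r^2 + 32, so

    ∬_D (curl F)_z dA = ∫_0^{2π} ∫_0^{2} (16r^2 + 32) · r dr dθ.

Inner (r from 0 to 2): 128.
Outer (θ from 0 to 2π): 256π.

Therefore ∮_C F · dr = 256π.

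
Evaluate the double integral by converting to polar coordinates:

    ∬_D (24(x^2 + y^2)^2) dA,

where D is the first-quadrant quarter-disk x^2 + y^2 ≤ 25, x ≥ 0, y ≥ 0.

The region D is 0 ≤ r ≤ 5, 0 ≤ θ ≤ π/2 in polar coordinates, where x = r cos(θ), y = r sin(θ), and dA = r dr dθ.

Under the substitution, the integrand becomes 24r^4, so

    ∬_D (24(x^2 + y^2)^2) dA = ∫_{0}^{π/2} ∫_{0}^{5} (24r^4) · r dr dθ.

Inner integral (in r): ∫_{0}^{5} (24r^4) · r dr = 62500.

Outer integral (in θ): ∫_{0}^{π/2} (62500) dθ = 31250π.

Therefore ∬_D (24(x^2 + y^2)^2) dA = 31250π.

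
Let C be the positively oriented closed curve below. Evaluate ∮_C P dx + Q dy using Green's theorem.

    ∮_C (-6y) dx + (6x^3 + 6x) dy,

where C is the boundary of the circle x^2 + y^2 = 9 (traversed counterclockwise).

Green's theorem converts the closed line integral into a double integral over the enclosed region D:

    ∮_C P dx + Q dy = ∬_D (∂Q/∂x - ∂P/∂y) dA.

Here P = -6y, Q = 6x^3 + 6x, so

    ∂Q/∂x = 18x^2 + 6,    ∂P/∂y = -6,
    ∂Q/∂x - ∂P/∂y = 18x^2 + 12.

D is the region x^2 + y^2 ≤ 9. Evaluating the double integral:

In polar coordinates (x = r cos θ, y = r sin θ, dA = r dr dθ) the integrand becomes 18r^2cos(θ)^2 + 12, so

    ∬_D (18x^2 + 12) dA = ∫_0^{2π} ∫_0^{3} (18r^2cos(θ)^2 + 12) · r dr dθ.

Inner (r from 0 to 3): 729cos(θ)^2/2 + 54.
Outer (θ from 0 to 2π): 945π/2.

Therefore ∮_C P dx + Q dy = 945π/2.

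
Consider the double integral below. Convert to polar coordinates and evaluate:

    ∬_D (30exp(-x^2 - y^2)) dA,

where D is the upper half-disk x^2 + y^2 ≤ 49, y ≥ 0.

The region D is 0 ≤ r ≤ 7, 0 ≤ θ ≤ π in polar coordinates, where x = r cos(θ), y = r sin(θ), and dA = r dr dθ.

Under the substitution, the integrand becomes 30exp(-r^2), so

    ∬_D (30exp(-x^2 - y^2)) dA = ∫_{0}^{π} ∫_{0}^{7} (30exp(-r^2)) · r dr dθ.

Inner integral (in r): ∫_{0}^{7} (30exp(-r^2)) · r dr = 15 - 15exp(-49).

Outer integral (in θ): ∫_{0}^{π} (15 - 15exp(-49)) dθ = -15π exp(-49) + 15π.

Therefore ∬_D (30exp(-x^2 - y^2)) dA = -15π exp(-49) + 15π.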